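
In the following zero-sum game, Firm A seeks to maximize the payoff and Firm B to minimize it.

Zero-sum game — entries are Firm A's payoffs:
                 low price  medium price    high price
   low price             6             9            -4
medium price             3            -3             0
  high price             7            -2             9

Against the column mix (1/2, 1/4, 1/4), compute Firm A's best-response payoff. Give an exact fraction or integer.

low price: (6)·(1/2) + (9)·(1/4) + (-4)·(1/4) = 17/4.
medium price: (3)·(1/2) + (-3)·(1/4) + (0)·(1/4) = 3/4.
high price: (7)·(1/2) + (-2)·(1/4) + (9)·(1/4) = 21/4.
The best pure response is high price with expected payoff 21/4.

21/4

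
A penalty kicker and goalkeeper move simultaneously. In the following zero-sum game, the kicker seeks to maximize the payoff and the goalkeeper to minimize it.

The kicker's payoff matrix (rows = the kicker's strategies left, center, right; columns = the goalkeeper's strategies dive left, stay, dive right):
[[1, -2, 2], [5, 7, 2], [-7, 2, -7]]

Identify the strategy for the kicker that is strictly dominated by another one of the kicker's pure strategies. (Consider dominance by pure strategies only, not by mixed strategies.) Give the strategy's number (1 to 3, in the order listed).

Compare right with center: 5 > -7, 7 > 2, 2 > -7.
So center strictly dominates right for the kicker; right is strictly dominated.

3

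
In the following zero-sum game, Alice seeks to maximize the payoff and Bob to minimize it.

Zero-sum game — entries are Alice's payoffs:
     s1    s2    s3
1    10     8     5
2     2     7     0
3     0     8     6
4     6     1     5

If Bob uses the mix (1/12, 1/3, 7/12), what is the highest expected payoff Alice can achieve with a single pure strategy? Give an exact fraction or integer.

77/12

1: (10)·(1/12) + (8)·(1/3) + (5)·(7/12) = 77/12.
2: (2)·(1/12) + (7)·(1/3) + (0)·(7/12) = 5/2.
3: (0)·(1/12) + (8)·(1/3) + (6)·(7/12) = 37/6.
4: (6)·(1/12) + (1)·(1/3) + (5)·(7/12) = 15/4.
The best pure response is 1 with expected payoff 77/12.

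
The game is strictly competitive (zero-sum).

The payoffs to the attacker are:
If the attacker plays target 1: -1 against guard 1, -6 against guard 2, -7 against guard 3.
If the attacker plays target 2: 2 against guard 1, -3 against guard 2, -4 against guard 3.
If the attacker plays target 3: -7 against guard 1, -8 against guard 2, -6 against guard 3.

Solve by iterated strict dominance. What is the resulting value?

Row target 3 is strictly dominated by row target 2 (2>-7, -3>-8, -4>-6); eliminate target 3.
Row target 1 is strictly dominated by row target 2 (2>-1, -3>-6, -4>-7); eliminate target 1.
Column guard 2 is strictly dominated by guard 3 for the defender (-4<-3); eliminate guard 2.
Column guard 1 is strictly dominated by guard 3 for the defender (-4<2); eliminate guard 1.
Only (target 2, guard 3) remains, with payoff -4.

-4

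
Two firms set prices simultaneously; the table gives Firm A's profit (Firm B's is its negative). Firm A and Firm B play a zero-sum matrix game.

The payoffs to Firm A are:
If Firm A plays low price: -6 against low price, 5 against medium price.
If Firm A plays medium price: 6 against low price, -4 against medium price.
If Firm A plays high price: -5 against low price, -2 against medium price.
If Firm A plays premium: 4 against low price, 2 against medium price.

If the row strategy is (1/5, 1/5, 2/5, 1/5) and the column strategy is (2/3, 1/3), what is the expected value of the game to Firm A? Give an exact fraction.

-13/15

Against (2/3, 1/3), each row's expected payoff is low price: -7/3; medium price: 8/3; high price: -4; premium: 10/3.
Taking the (1/5, 1/5, 2/5, 1/5)-weighted average: (1/5)·(-7/3) + (1/5)·(8/3) + (2/5)·(-4) + (1/5)·(10/3) = -13/15.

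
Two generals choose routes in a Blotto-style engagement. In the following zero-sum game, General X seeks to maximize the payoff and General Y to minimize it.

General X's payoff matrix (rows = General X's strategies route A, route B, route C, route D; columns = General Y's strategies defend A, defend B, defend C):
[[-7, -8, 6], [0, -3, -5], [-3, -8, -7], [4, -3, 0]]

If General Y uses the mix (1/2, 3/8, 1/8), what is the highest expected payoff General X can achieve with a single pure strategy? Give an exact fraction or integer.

route A: (-7)·(1/2) + (-8)·(3/8) + (6)·(1/8) = -23/4.
route B: (0)·(1/2) + (-3)·(3/8) + (-5)·(1/8) = -7/4.
route C: (-3)·(1/2) + (-8)·(3/8) + (-7)·(1/8) = -43/8.
route D: (4)·(1/2) + (-3)·(3/8) + (0)·(1/8) = 7/8.
The best pure response is route D with expected payoff 7/8.

7/8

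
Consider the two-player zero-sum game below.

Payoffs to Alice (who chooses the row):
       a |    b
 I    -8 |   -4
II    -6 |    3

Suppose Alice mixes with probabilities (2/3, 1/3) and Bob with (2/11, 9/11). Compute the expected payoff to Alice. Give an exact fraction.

-89/33

Against (2/11, 9/11), each row's expected payoff is I: -52/11; II: 15/11.
Taking the (2/3, 1/3)-weighted average: (2/3)·(-52/11) + (1/3)·(15/11) = -89/33.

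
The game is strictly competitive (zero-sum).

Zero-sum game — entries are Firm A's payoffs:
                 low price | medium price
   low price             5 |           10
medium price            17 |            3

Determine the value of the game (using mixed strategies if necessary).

Row minima are 5 and 3, so Firm A's maximin is 5; column maxima are 17 and 10, so Firm B's minimax is 10. These differ, so the equilibrium is in mixed strategies.
Let Firm A play low price with probability p. Firm B is indifferent when 5p + 17(1−p) = 10p + 3(1−p), giving p = 14/19.
Let Firm B play low price with probability q. Firm A is indifferent when 5q + 10(1−q) = 17q + 3(1−q), giving q = 7/19.
The value is 5·(7/19) + (10)·(12/19) = 155/19.

155/19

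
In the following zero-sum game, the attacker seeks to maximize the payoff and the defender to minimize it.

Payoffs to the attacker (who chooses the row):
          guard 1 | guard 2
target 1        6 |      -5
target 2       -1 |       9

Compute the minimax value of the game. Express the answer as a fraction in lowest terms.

7/3

Row minima are -5 and -1, so the attacker's maximin is -1; column maxima are 6 and 9, so the defender's minimax is 6. These differ, so the equilibrium is in mixed strategies.
Let the attacker play target 1 with probability p. The defender is indifferent when 6p − (1−p) = −5p + 9(1−p), giving p = 10/21.
Let the defender play guard 1 with probability q. The attacker is indifferent when 6q − 5(1−q) = −q + 9(1−q), giving q = 2/3.
The value is 6·(2/3) + (-5)·(1/3) = 7/3.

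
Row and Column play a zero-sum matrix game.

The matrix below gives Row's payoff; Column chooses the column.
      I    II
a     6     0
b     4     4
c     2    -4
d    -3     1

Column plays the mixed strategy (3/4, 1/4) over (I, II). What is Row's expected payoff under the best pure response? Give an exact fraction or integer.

a: (6)·(3/4) + (0)·(1/4) = 9/2.
b: (4)·(3/4) + (4)·(1/4) = 4.
c: (2)·(3/4) + (-4)·(1/4) = 1/2.
d: (-3)·(3/4) + (1)·(1/4) = -2.
The best pure response is a with expected payoff 9/2.

9/2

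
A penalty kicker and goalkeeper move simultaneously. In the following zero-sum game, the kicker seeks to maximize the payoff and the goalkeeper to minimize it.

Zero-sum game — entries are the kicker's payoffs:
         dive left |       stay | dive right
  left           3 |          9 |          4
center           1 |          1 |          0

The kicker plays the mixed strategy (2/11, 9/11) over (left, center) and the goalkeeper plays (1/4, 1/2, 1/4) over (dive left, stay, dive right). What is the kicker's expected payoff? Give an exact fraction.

7/4

Against (1/4, 1/2, 1/4), each row's expected payoff is left: 25/4; center: 3/4.
Taking the (2/11, 9/11)-weighted average: (2/11)·(25/4) + (9/11)·(3/4) = 7/4.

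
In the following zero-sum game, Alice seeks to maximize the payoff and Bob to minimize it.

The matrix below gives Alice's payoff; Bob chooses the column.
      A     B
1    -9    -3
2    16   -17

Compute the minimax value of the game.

-67/13

Row minima are -9 and -17, so Alice's maximin is -9; column maxima are 16 and -3, so Bob's minimax is -3. These differ, so the equilibrium is in mixed strategies.
Let Alice play 1 with probability p. Bob is indifferent when −9p + 16(1−p) = −3p − 17(1−p), giving p = 11/13.
Let Bob play A with probability q. Alice is indifferent when −9q − 3(1−q) = 16q − 17(1−q), giving q = 14/39.
The value is -9·(14/39) + (-3)·(25/39) = -67/13.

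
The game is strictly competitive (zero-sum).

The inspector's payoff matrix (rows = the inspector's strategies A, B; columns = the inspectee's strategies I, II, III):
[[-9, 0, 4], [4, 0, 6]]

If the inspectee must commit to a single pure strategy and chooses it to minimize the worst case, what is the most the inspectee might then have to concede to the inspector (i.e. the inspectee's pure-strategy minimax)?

The worst case (largest entry) in each column is I: 4, II: 0, III: 6.
The best (smallest) of these is 0.

0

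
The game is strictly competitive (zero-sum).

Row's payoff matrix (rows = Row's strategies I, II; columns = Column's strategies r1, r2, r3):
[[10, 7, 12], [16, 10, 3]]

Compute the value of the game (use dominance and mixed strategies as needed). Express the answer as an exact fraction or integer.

33/4

Column r1 is strictly dominated by r2 for Column (it gives Row more in every row).
The remaining 2×2 game on (I, II) × (r2, r3) has no saddle point. Let Row play I with probability p; indifference gives 7p + 10(1−p) = 12p + 3(1−p), so p = 7/12.
Similarly Column's optimal q on r2 is 3/4, and the value is 7·(3/4) + (12)·(1/4) = 33/4.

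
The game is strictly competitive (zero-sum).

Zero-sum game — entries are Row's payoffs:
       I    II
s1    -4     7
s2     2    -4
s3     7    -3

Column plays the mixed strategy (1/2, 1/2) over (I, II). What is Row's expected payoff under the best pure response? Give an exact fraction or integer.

2

s1: (-4)·(1/2) + (7)·(1/2) = 3/2.
s2: (2)·(1/2) + (-4)·(1/2) = -1.
s3: (7)·(1/2) + (-3)·(1/2) = 2.
The best pure response is s3 with expected payoff 2.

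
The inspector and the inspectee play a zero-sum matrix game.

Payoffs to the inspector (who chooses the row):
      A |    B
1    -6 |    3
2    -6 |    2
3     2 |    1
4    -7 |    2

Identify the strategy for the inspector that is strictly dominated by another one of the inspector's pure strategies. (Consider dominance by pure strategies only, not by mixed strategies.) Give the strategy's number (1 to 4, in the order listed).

4

Compare 4 with 1: -6 > -7, 3 > 2.
So 1 strictly dominates 4 for the inspector; 4 is strictly dominated.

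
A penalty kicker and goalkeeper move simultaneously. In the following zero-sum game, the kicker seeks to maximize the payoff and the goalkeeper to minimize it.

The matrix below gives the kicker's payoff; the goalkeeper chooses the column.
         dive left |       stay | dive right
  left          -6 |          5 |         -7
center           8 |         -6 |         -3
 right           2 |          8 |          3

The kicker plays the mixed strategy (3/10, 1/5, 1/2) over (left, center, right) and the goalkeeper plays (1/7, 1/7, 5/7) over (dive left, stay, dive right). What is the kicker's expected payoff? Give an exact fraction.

-9/70

Against (1/7, 1/7, 5/7), each row's expected payoff is left: -36/7; center: -13/7; right: 25/7.
Taking the (3/10, 1/5, 1/2)-weighted average: (3/10)·(-36/7) + (1/5)·(-13/7) + (1/2)·(25/7) = -9/70.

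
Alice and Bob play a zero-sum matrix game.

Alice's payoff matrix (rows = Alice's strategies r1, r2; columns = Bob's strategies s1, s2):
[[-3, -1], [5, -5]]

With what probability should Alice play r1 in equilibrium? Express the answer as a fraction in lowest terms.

5/6

Row minima are -3 and -5, so Alice's maximin is -3; column maxima are 5 and -1, so Bob's minimax is -1. These differ, so the equilibrium is in mixed strategies.
Let Alice play r1 with probability p. Bob is indifferent when −3p + 5(1−p) = −p − 5(1−p), giving p = 5/6.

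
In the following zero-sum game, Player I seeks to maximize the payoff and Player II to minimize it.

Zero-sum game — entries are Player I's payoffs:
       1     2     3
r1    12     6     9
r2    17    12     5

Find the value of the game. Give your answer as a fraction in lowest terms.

Column 1 is strictly dominated by 2 for Player II (it gives Player I more in every row).
The remaining 2×2 game on (r1, r2) × (2, 3) has no saddle point. Let Player I play r1 with probability p; indifference gives 6p + 12(1−p) = 9p + 5(1−p), so p = 7/10.
Similarly Player II's optimal q on 2 is 2/5, and the value is 6·(2/5) + (9)·(3/5) = 39/5.

39/5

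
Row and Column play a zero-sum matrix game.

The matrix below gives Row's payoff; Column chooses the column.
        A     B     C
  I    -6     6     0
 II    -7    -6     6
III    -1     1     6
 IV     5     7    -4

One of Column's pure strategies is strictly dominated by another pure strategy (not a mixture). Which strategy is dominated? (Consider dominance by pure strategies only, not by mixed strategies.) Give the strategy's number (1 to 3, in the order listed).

2

Column prefers columns that give Row less. Compare B with A: -6 < 6, -7 < -6, -1 < 1, 5 < 7.
So A strictly dominates B for Column; B is strictly dominated.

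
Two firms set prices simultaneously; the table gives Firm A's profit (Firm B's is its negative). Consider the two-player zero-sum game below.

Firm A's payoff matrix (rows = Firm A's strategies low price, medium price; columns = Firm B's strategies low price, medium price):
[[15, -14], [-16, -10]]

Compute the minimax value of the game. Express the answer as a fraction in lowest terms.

Row minima are -14 and -16, so Firm A's maximin is -14; column maxima are 15 and -10, so Firm B's minimax is -10. These differ, so the equilibrium is in mixed strategies.
Let Firm A play low price with probability p. Firm B is indifferent when 15p − 16(1−p) = −14p − 10(1−p), giving p = 6/35.
Let Firm B play low price with probability q. Firm A is indifferent when 15q − 14(1−q) = −16q − 10(1−q), giving q = 4/35.
The value is 15·(4/35) + (-14)·(31/35) = -374/35.

-374/35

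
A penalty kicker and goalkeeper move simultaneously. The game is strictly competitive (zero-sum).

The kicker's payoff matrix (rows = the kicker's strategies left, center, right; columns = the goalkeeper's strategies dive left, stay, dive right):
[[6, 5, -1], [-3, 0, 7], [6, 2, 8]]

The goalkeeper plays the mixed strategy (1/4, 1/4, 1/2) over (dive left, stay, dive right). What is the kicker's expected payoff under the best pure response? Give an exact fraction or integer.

left: (6)·(1/4) + (5)·(1/4) + (-1)·(1/2) = 9/4.
center: (-3)·(1/4) + (0)·(1/4) + (7)·(1/2) = 11/4.
right: (6)·(1/4) + (2)·(1/4) + (8)·(1/2) = 6.
The best pure response is right with expected payoff 6.

6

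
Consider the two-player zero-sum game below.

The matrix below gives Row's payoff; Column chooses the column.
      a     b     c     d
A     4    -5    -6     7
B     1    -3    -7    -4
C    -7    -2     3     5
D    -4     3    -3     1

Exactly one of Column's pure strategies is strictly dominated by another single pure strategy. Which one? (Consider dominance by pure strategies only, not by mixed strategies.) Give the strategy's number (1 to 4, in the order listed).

Column prefers columns that give Row less. Compare d with c: -6 < 7, -7 < -4, 3 < 5, -3 < 1.
So c strictly dominates d for Column; d is strictly dominated.

4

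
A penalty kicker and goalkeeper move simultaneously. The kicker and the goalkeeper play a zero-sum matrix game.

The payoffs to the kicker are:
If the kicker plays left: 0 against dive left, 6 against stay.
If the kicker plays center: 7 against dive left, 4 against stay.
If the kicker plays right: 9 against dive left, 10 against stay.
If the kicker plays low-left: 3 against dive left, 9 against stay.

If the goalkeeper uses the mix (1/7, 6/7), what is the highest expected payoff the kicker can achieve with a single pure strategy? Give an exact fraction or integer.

left: (0)·(1/7) + (6)·(6/7) = 36/7.
center: (7)·(1/7) + (4)·(6/7) = 31/7.
right: (9)·(1/7) + (10)·(6/7) = 69/7.
low-left: (3)·(1/7) + (9)·(6/7) = 57/7.
The best pure response is right with expected payoff 69/7.

69/7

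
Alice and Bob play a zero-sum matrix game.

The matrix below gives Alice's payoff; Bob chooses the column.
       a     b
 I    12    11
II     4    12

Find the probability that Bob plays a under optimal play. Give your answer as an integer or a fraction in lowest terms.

Row minima are 11 and 4, so Alice's maximin is 11; column maxima are 12 and 12, so Bob's minimax is 12. These differ, so the equilibrium is in mixed strategies.
Let Bob play a with probability q. Alice is indifferent when 12q + 11(1−q) = 4q + 12(1−q), giving q = 1/9.

1/9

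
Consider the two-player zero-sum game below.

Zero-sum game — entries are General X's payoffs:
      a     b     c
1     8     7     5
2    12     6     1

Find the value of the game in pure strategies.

5

Row minima: 5, 1 → General X's maximin is 5.
Column maxima: 12, 7, 5 → General Y's minimax is 5.
They coincide at (1, c), so the value is 5.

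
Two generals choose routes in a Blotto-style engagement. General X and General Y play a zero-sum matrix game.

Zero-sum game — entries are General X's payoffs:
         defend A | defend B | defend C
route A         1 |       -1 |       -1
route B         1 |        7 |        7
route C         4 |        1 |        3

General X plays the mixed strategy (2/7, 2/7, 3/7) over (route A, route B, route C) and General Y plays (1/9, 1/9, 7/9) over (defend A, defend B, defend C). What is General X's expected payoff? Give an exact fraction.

178/63

Against (1/9, 1/9, 7/9), each row's expected payoff is route A: -7/9; route B: 19/3; route C: 26/9.
Taking the (2/7, 2/7, 3/7)-weighted average: (2/7)·(-7/9) + (2/7)·(19/3) + (3/7)·(26/9) = 178/63.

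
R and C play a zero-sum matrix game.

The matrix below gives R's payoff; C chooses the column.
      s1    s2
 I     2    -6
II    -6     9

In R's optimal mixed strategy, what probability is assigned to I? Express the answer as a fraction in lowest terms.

Row minima are -6 and -6, so R's maximin is -6; column maxima are 2 and 9, so C's minimax is 2. These differ, so the equilibrium is in mixed strategies.
Let R play I with probability p. C is indifferent when 2p − 6(1−p) = −6p + 9(1−p), giving p = 15/23.

15/23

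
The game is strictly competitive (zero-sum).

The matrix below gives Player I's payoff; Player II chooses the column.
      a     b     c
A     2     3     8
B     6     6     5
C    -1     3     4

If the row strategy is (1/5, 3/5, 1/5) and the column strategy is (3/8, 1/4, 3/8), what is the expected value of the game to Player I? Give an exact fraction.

Against (3/8, 1/4, 3/8), each row's expected payoff is A: 9/2; B: 45/8; C: 15/8.
Taking the (1/5, 3/5, 1/5)-weighted average: (1/5)·(9/2) + (3/5)·(45/8) + (1/5)·(15/8) = 93/20.

93/20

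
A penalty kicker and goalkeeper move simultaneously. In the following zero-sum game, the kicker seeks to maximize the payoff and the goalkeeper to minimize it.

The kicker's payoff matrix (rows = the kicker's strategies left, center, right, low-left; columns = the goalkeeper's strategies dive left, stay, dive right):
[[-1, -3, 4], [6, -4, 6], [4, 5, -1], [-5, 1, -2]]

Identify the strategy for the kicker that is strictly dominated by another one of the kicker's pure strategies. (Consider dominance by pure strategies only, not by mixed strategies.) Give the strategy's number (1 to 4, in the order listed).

Compare low-left with right: 4 > -5, 5 > 1, -1 > -2.
So right strictly dominates low-left for the kicker; low-left is strictly dominated.

4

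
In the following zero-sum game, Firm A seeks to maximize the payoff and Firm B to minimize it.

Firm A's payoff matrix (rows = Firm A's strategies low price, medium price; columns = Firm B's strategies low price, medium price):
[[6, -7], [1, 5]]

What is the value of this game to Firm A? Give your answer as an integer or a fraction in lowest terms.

37/17

Row minima are -7 and 1, so Firm A's maximin is 1; column maxima are 6 and 5, so Firm B's minimax is 5. These differ, so the equilibrium is in mixed strategies.
Let Firm A play low price with probability p. Firm B is indifferent when 6p + (1−p) = −7p + 5(1−p), giving p = 4/17.
Let Firm B play low price with probability q. Firm A is indifferent when 6q − 7(1−q) = q + 5(1−q), giving q = 12/17.
The value is 6·(12/17) + (-7)·(5/17) = 37/17.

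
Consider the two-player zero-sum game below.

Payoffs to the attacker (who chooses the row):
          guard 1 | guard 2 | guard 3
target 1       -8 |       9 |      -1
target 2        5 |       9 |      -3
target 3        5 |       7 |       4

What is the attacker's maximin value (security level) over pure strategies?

4

The worst-case payoff for each row is target 1: -8, target 2: -3, target 3: 4.
The best of these is 4.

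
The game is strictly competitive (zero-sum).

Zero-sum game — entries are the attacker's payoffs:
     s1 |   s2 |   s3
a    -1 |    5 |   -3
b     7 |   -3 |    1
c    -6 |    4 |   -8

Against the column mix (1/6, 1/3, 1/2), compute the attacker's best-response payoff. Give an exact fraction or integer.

a: (-1)·(1/6) + (5)·(1/3) + (-3)·(1/2) = 0.
b: (7)·(1/6) + (-3)·(1/3) + (1)·(1/2) = 2/3.
c: (-6)·(1/6) + (4)·(1/3) + (-8)·(1/2) = -11/3.
The best pure response is b with expected payoff 2/3.

2/3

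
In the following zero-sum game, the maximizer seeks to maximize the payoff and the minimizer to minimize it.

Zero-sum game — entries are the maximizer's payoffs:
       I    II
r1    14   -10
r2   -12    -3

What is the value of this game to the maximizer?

-54/11

Row minima are -10 and -12, so the maximizer's maximin is -10; column maxima are 14 and -3, so the minimizer's minimax is -3. These differ, so the equilibrium is in mixed strategies.
Let the maximizer play r1 with probability p. The minimizer is indifferent when 14p − 12(1−p) = −10p − 3(1−p), giving p = 3/11.
Let the minimizer play I with probability q. The maximizer is indifferent when 14q − 10(1−q) = −12q − 3(1−q), giving q = 7/33.
The value is 14·(7/33) + (-10)·(26/33) = -54/11.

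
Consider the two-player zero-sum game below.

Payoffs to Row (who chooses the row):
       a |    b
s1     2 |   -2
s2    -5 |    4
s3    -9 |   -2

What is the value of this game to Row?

-2/13

Row s3 is strictly dominated by row s2, so Row never plays it.
The remaining 2×2 game on (s1, s2) × (a, b) has no saddle point. Let Row play s1 with probability p; indifference gives 2p − 5(1−p) = −2p + 4(1−p), so p = 9/13.
Similarly Column's optimal q on a is 6/13, and the value is 2·(6/13) + (-2)·(7/13) = -2/13.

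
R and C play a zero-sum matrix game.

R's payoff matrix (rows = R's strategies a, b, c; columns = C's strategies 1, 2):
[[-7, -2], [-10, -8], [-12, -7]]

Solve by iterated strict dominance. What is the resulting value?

-7

Row c is strictly dominated by row a (-7>-12, -2>-7); eliminate c.
Row b is strictly dominated by row a (-7>-10, -2>-8); eliminate b.
Column 2 is strictly dominated by 1 for C (-7<-2); eliminate 2.
Only (a, 1) remains, with payoff -7.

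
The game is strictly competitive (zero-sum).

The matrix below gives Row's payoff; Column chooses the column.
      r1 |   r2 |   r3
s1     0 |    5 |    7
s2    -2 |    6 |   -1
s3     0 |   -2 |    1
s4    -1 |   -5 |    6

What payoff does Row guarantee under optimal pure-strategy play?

0

Row minima: 0, -2, -2, -5 → Row's maximin is 0.
Column maxima: 0, 6, 7 → Column's minimax is 0.
They coincide at (s1, r1), so the value is 0.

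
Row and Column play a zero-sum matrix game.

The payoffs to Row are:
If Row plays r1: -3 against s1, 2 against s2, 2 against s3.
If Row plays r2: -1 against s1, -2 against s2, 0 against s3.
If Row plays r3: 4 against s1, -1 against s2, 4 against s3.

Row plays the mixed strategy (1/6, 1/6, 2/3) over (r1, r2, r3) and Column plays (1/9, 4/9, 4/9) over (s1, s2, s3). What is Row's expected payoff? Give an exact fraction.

34/27

Against (1/9, 4/9, 4/9), each row's expected payoff is r1: 13/9; r2: -1; r3: 16/9.
Taking the (1/6, 1/6, 2/3)-weighted average: (1/6)·(13/9) + (1/6)·(-1) + (2/3)·(16/9) = 34/27.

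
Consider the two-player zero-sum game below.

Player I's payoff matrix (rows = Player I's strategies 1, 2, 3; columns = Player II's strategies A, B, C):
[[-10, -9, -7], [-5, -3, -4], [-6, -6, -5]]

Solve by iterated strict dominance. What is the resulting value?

Row 1 is strictly dominated by row 2 (-5>-10, -3>-9, -4>-7); eliminate 1.
Row 3 is strictly dominated by row 2 (-5>-6, -3>-6, -4>-5); eliminate 3.
Column B is strictly dominated by A for Player II (-5<-3); eliminate B.
Column C is strictly dominated by A for Player II (-5<-4); eliminate C.
Only (2, A) remains, with payoff -5.

-5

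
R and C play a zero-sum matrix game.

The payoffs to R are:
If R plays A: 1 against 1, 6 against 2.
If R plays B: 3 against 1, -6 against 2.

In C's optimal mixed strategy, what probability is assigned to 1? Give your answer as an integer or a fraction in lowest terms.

6/7

Row minima are 1 and -6, so R's maximin is 1; column maxima are 3 and 6, so C's minimax is 3. These differ, so the equilibrium is in mixed strategies.
Let C play 1 with probability q. R is indifferent when q + 6(1−q) = 3q − 6(1−q), giving q = 6/7.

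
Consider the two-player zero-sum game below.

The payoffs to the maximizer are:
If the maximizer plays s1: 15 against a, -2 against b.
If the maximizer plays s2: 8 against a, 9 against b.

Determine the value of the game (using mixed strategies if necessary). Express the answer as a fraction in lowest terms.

151/18

Row minima are -2 and 8, so the maximizer's maximin is 8; column maxima are 15 and 9, so the minimizer's minimax is 9. These differ, so the equilibrium is in mixed strategies.
Let the maximizer play s1 with probability p. The minimizer is indifferent when 15p + 8(1−p) = −2p + 9(1−p), giving p = 1/18.
Let the minimizer play a with probability q. The maximizer is indifferent when 15q − 2(1−q) = 8q + 9(1−q), giving q = 11/18.
The value is 15·(11/18) + (-2)·(7/18) = 151/18.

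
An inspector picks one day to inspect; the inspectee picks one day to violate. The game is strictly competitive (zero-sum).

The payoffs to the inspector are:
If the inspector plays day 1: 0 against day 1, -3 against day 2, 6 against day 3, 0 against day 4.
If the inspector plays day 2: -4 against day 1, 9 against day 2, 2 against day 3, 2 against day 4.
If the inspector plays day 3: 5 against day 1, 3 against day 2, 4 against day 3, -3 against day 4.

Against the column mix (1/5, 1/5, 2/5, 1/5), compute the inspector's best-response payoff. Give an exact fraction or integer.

day 1: (0)·(1/5) + (-3)·(1/5) + (6)·(2/5) + (0)·(1/5) = 9/5.
day 2: (-4)·(1/5) + (9)·(1/5) + (2)·(2/5) + (2)·(1/5) = 11/5.
day 3: (5)·(1/5) + (3)·(1/5) + (4)·(2/5) + (-3)·(1/5) = 13/5.
The best pure response is day 3 with expected payoff 13/5.

13/5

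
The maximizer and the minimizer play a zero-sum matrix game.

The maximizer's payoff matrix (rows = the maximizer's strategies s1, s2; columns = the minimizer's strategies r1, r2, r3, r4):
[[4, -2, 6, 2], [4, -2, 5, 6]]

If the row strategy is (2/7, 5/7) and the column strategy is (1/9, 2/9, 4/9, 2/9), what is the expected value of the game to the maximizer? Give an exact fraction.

Against (1/9, 2/9, 4/9, 2/9), each row's expected payoff is s1: 28/9; s2: 32/9.
Taking the (2/7, 5/7)-weighted average: (2/7)·(28/9) + (5/7)·(32/9) = 24/7.

24/7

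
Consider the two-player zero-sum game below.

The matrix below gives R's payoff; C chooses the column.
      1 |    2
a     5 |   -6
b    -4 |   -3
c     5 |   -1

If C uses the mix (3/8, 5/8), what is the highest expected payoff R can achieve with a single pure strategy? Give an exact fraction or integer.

a: (5)·(3/8) + (-6)·(5/8) = -15/8.
b: (-4)·(3/8) + (-3)·(5/8) = -27/8.
c: (5)·(3/8) + (-1)·(5/8) = 5/4.
The best pure response is c with expected payoff 5/4.

5/4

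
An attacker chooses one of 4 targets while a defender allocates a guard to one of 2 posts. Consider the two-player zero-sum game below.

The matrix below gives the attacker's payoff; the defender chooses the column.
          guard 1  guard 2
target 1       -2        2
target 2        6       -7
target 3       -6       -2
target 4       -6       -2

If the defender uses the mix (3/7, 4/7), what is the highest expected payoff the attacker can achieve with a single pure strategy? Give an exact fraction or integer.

2/7

target 1: (-2)·(3/7) + (2)·(4/7) = 2/7.
target 2: (6)·(3/7) + (-7)·(4/7) = -10/7.
target 3: (-6)·(3/7) + (-2)·(4/7) = -26/7.
target 4: (-6)·(3/7) + (-2)·(4/7) = -26/7.
The best pure response is target 1 with expected payoff 2/7.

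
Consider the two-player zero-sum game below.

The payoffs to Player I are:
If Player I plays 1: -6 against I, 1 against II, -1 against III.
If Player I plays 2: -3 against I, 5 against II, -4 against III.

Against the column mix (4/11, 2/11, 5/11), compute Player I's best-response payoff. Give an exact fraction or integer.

1: (-6)·(4/11) + (1)·(2/11) + (-1)·(5/11) = -27/11.
2: (-3)·(4/11) + (5)·(2/11) + (-4)·(5/11) = -2.
The best pure response is 2 with expected payoff -2.

-2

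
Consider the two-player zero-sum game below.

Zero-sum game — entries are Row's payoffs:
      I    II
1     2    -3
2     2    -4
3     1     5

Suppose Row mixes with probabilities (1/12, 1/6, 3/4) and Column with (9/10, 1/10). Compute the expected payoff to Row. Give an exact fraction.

Against (9/10, 1/10), each row's expected payoff is 1: 3/2; 2: 7/5; 3: 7/5.
Taking the (1/12, 1/6, 3/4)-weighted average: (1/12)·(3/2) + (1/6)·(7/5) + (3/4)·(7/5) = 169/120.

169/120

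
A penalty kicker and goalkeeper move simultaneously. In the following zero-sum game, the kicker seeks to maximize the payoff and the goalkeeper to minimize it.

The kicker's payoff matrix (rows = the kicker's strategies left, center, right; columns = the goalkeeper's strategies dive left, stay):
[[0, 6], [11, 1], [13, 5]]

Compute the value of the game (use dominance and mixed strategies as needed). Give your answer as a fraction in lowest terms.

39/7

Row center is strictly dominated by row right, so the kicker never plays it.
The remaining 2×2 game on (left, right) × (dive left, stay) has no saddle point. Let the kicker play left with probability p; indifference gives 13(1−p) = 6p + 5(1−p), so p = 4/7.
Similarly the goalkeeper's optimal q on dive left is 1/14, and the value is 0·(1/14) + (6)·(13/14) = 39/7.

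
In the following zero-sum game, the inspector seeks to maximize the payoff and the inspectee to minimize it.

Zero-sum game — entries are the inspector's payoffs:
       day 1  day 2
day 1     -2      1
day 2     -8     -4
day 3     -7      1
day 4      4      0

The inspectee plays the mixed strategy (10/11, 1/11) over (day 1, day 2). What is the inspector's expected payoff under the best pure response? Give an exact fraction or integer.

40/11

day 1: (-2)·(10/11) + (1)·(1/11) = -19/11.
day 2: (-8)·(10/11) + (-4)·(1/11) = -84/11.
day 3: (-7)·(10/11) + (1)·(1/11) = -69/11.
day 4: (4)·(10/11) + (0)·(1/11) = 40/11.
The best pure response is day 4 with expected payoff 40/11.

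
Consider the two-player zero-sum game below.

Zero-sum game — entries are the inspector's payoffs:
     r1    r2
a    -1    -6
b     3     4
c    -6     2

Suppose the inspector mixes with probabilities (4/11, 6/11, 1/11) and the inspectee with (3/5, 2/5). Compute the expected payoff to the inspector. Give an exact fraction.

28/55

Against (3/5, 2/5), each row's expected payoff is a: -3; b: 17/5; c: -14/5.
Taking the (4/11, 6/11, 1/11)-weighted average: (4/11)·(-3) + (6/11)·(17/5) + (1/11)·(-14/5) = 28/55.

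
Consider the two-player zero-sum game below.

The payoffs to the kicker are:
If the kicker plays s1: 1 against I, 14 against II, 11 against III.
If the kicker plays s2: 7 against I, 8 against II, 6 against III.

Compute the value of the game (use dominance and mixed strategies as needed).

Column II is strictly dominated by III for the goalkeeper (it gives the kicker more in every row).
The remaining 2×2 game on (s1, s2) × (I, III) has no saddle point. Let the kicker play s1 with probability p; indifference gives p + 7(1−p) = 11p + 6(1−p), so p = 1/11.
Similarly the goalkeeper's optimal q on I is 5/11, and the value is 1·(5/11) + (11)·(6/11) = 71/11.

71/11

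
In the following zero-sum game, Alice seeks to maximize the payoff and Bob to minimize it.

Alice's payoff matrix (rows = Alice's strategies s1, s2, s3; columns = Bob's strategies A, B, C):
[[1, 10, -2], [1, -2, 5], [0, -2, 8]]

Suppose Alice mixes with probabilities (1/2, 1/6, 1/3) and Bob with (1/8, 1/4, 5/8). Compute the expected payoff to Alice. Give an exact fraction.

Against (1/8, 1/4, 5/8), each row's expected payoff is s1: 11/8; s2: 11/4; s3: 9/2.
Taking the (1/2, 1/6, 1/3)-weighted average: (1/2)·(11/8) + (1/6)·(11/4) + (1/3)·(9/2) = 127/48.

127/48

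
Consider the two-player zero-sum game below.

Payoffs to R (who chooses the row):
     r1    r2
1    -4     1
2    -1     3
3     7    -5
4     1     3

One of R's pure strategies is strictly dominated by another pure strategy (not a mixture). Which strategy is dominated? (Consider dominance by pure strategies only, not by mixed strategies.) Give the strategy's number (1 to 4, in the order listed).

1

Compare 1 with 2: -1 > -4, 3 > 1.
So 2 strictly dominates 1 for R; 1 is strictly dominated.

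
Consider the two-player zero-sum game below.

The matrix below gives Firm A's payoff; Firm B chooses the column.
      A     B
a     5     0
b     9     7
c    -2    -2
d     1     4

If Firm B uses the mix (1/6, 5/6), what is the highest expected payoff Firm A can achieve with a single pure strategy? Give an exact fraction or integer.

22/3

a: (5)·(1/6) + (0)·(5/6) = 5/6.
b: (9)·(1/6) + (7)·(5/6) = 22/3.
c: (-2)·(1/6) + (-2)·(5/6) = -2.
d: (1)·(1/6) + (4)·(5/6) = 7/2.
The best pure response is b with expected payoff 22/3.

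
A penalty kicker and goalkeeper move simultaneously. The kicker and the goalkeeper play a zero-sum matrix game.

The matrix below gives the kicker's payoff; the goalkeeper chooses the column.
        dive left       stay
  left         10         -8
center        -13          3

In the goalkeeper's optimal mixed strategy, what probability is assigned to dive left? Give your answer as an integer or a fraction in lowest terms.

11/34

Row minima are -8 and -13, so the kicker's maximin is -8; column maxima are 10 and 3, so the goalkeeper's minimax is 3. These differ, so the equilibrium is in mixed strategies.
Let the goalkeeper play dive left with probability q. The kicker is indifferent when 10q − 8(1−q) = −13q + 3(1−q), giving q = 11/34.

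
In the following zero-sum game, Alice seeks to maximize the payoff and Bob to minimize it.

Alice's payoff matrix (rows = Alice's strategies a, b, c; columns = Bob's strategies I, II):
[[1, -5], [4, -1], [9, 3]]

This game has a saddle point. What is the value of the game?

Row minima: -5, -1, 3 → Alice's maximin is 3.
Column maxima: 9, 3 → Bob's minimax is 3.
They coincide at (c, II), so the value is 3.

3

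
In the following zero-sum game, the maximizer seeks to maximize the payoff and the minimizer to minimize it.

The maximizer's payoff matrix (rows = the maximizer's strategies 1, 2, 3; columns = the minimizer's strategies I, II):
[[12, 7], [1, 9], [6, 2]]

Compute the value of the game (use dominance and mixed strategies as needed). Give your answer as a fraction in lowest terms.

101/13

Row 3 is strictly dominated by row 1, so the maximizer never plays it.
The remaining 2×2 game on (1, 2) × (I, II) has no saddle point. Let the maximizer play 1 with probability p; indifference gives 12p + (1−p) = 7p + 9(1−p), so p = 8/13.
Similarly the minimizer's optimal q on I is 2/13, and the value is 12·(2/13) + (7)·(11/13) = 101/13.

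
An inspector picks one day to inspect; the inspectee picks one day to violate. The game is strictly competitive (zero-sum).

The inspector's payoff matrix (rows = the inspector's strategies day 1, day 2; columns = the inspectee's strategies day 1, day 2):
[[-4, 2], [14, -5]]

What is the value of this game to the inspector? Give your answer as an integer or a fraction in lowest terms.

Row minima are -4 and -5, so the inspector's maximin is -4; column maxima are 14 and 2, so the inspectee's minimax is 2. These differ, so the equilibrium is in mixed strategies.
Let the inspector play day 1 with probability p. The inspectee is indifferent when −4p + 14(1−p) = 2p − 5(1−p), giving p = 19/25.
Let the inspectee play day 1 with probability q. The inspector is indifferent when −4q + 2(1−q) = 14q − 5(1−q), giving q = 7/25.
The value is -4·(7/25) + (2)·(18/25) = 8/25.

8/25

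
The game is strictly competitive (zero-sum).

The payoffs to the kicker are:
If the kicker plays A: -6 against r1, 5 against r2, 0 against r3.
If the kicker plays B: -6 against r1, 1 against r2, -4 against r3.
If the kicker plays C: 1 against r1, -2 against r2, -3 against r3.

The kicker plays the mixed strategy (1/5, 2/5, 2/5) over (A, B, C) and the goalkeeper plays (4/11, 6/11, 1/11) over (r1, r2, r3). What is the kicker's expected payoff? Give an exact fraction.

-12/11

Against (4/11, 6/11, 1/11), each row's expected payoff is A: 6/11; B: -2; C: -1.
Taking the (1/5, 2/5, 2/5)-weighted average: (1/5)·(6/11) + (2/5)·(-2) + (2/5)·(-1) = -12/11.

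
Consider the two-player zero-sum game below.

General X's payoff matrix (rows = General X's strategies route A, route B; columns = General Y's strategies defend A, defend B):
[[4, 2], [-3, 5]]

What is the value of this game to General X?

Row minima are 2 and -3, so General X's maximin is 2; column maxima are 4 and 5, so General Y's minimax is 4. These differ, so the equilibrium is in mixed strategies.
Let General X play route A with probability p. General Y is indifferent when 4p − 3(1−p) = 2p + 5(1−p), giving p = 4/5.
Let General Y play defend A with probability q. General X is indifferent when 4q + 2(1−q) = −3q + 5(1−q), giving q = 3/10.
The value is 4·(3/10) + (2)·(7/10) = 13/5.

13/5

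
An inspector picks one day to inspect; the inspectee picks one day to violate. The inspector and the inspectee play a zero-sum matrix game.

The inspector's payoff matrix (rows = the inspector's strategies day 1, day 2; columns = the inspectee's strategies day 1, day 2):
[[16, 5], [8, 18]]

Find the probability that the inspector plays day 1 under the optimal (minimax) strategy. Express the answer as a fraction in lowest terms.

Row minima are 5 and 8, so the inspector's maximin is 8; column maxima are 16 and 18, so the inspectee's minimax is 16. These differ, so the equilibrium is in mixed strategies.
Let the inspector play day 1 with probability p. The inspectee is indifferent when 16p + 8(1−p) = 5p + 18(1−p), giving p = 10/21.

10/21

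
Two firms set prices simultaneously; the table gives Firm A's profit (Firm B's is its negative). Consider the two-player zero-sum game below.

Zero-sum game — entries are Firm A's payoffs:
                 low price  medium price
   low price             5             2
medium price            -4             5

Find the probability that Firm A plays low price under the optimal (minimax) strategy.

Row minima are 2 and -4, so Firm A's maximin is 2; column maxima are 5 and 5, so Firm B's minimax is 5. These differ, so the equilibrium is in mixed strategies.
Let Firm A play low price with probability p. Firm B is indifferent when 5p − 4(1−p) = 2p + 5(1−p), giving p = 3/4.

3/4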